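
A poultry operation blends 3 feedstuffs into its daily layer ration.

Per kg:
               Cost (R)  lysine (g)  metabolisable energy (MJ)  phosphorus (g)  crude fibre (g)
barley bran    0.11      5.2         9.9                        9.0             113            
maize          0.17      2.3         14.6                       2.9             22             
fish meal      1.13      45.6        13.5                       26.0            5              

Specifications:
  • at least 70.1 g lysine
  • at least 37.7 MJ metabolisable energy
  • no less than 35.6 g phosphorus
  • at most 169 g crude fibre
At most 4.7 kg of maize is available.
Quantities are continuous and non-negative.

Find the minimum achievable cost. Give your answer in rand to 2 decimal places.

Let x1 = kg of barley bran, x2 = kg of maize, x3 = kg of fish meal.
min 0.11x1 + 0.17x2 + 1.13x3 subject to:
  5.2x1 + 2.3x2 + 45.6x3 ≥ 70.1   (lysine)
  9.9x1 + 14.6x2 + 13.5x3 ≥ 37.7   (metabolisable energy)
  9x1 + 2.9x2 + 26x3 ≥ 35.6   (phosphorus)
  113x1 + 22x2 + 5x3 ≤ 169   (crude fibre)
  x2 ≤ 4.7
  x1, x2, x3 ≥ 0.
All 3 inputs are positive at the optimum. There the lysine, metabolisable energy, crude fibre constraints are tight.
Optimal quantities: barley bran = 1.357 kg, maize = 0.4025 kg, fish meal = 1.362 kg.
Objective = 0.11·1.357 + 0.17·0.4025 + 1.13·1.362 = 1.7568.

R1.76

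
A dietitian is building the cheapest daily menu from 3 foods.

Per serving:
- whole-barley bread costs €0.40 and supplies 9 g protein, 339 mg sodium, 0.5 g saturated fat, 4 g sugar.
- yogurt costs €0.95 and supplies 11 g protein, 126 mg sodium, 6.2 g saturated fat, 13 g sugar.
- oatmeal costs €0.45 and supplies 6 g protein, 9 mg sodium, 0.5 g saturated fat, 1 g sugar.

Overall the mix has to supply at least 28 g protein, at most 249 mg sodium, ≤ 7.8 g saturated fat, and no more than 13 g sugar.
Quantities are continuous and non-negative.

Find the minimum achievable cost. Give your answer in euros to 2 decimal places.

Treat it as an LP. Let x1 = servings of whole-barley bread, x2 = servings of yogurt, x3 = servings of oatmeal.
min 0.4x1 + 0.95x2 + 0.45x3 s.t.:
  9x1 + 11x2 + 6x3 ≥ 28   (protein)
  339x1 + 126x2 + 9x3 ≤ 249   (sodium)
  0.5x1 + 6.2x2 + 0.5x3 ≤ 7.8   (saturated fat)
  4x1 + 13x2 + 1x3 ≤ 13   (sugar)
  x1, x2, x3 ≥ 0.
The minimum-cost mix takes nothing from yogurt — only whole-barley bread, oatmeal. The protein and sodium requirements are met with equality.
Optimal quantities: whole-barley bread = 0.6359 servings, oatmeal = 3.713 servings.
Hence cost = 0.4·0.6359 + 0.45·3.713 = €1.9252.

€1.93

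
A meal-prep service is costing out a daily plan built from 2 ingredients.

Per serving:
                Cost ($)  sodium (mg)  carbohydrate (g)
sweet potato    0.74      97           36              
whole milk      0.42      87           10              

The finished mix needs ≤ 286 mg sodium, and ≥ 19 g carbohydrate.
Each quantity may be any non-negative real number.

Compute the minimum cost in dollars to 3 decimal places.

$0.391

Treat it as an LP. Let x1 = servings of sweet potato, x2 = servings of whole milk.
Minimize 0.74x1 + 0.42x2 subject to:
  97x1 + 87x2 ≤ 286   (sodium)
  36x1 + 10x2 ≥ 19   (carbohydrate)
  x1, x2 ≥ 0.
The optimal basis is {sweet potato}; whole milk drops out. Binding constraint: carbohydrate.
That vertex is x1 = 0.5278.
Total cost: 0.74·0.5278 = 0.39057.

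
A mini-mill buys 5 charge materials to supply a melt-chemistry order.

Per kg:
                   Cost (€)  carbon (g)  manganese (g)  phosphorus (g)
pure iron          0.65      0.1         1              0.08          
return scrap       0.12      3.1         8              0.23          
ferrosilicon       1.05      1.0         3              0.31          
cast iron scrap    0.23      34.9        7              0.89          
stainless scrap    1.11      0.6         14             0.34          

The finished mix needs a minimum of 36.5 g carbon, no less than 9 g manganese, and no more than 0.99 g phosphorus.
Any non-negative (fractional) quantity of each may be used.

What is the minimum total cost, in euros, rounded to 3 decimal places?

€0.263

Treat it as an LP. Let x1 = kg of pure iron, x2 = kg of return scrap, x3 = kg of ferrosilicon, x4 = kg of cast iron scrap, x5 = kg of stainless scrap.
Minimise 0.65x1 + 0.12x2 + 1.05x3 + 0.23x4 + 1.11x5 subject to:
  0.1x1 + 3.1x2 + 1x3 + 34.9x4 + 0.6x5 ≥ 36.5   (carbon)
  1x1 + 8x2 + 3x3 + 7x4 + 14x5 ≥ 9   (manganese)
  0.08x1 + 0.23x2 + 0.31x3 + 0.89x4 + 0.34x5 ≤ 0.99   (phosphorus)
  x1, x2, x3, x4, x5 ≥ 0.
The cheapest feasible vertex uses only return scrap, cast iron scrap; pure iron, ferrosilicon, stainless scrap are not used. There the carbon and manganese constraints are tight.
Solving gives x2 = 0.2276, x4 = 1.026.
Objective = 0.12·0.2276 + 0.23·1.026 = 0.26329.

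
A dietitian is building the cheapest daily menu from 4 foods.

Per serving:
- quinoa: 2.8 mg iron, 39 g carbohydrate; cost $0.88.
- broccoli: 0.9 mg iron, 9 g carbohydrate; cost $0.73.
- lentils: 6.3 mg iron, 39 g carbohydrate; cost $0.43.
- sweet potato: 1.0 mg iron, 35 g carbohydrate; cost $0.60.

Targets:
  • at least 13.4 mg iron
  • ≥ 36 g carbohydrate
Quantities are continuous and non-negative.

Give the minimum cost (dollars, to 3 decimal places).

This is a linear program. Let x1 = servings of quinoa, x2 = servings of broccoli, x3 = servings of lentils, x4 = servings of sweet potato.
Minimize 0.88x1 + 0.73x2 + 0.43x3 + 0.6x4 subject to:
  2.8x1 + 0.9x2 + 6.3x3 + 1x4 ≥ 13.4   (iron)
  39x1 + 9x2 + 39x3 + 35x4 ≥ 36   (carbohydrate)
  x1, x2, x3, x4 ≥ 0.
The cheapest feasible vertex uses only lentils; quinoa, broccoli, sweet potato are not used. Binding constraint: iron.
Solving gives x3 = 2.127.
Hence cost = 0.43·2.127 = $0.91461.

$0.915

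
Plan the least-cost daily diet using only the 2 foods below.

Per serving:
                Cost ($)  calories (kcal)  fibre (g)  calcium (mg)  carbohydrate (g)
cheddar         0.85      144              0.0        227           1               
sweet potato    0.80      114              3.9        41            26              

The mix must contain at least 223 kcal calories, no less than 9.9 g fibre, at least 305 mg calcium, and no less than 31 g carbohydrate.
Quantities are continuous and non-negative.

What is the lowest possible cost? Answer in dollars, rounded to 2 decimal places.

Let x1 = servings of cheddar, x2 = servings of sweet potato.
Minimize 0.85x1 + 0.8x2 with:
  144x1 + 114x2 ≥ 223   (calories)
  3.9x2 ≥ 9.9   (fibre)
  227x1 + 41x2 ≥ 305   (calcium)
  1x1 + 26x2 ≥ 31   (carbohydrate)
  x1, x2 ≥ 0.
Both inputs are positive at the optimum. There the fibre and calcium constraints are tight.
Solving gives x1 = 0.8851, x2 = 2.538.
Cost = 0.85·0.8851 + 0.8·2.538 = 2.7827.

$2.78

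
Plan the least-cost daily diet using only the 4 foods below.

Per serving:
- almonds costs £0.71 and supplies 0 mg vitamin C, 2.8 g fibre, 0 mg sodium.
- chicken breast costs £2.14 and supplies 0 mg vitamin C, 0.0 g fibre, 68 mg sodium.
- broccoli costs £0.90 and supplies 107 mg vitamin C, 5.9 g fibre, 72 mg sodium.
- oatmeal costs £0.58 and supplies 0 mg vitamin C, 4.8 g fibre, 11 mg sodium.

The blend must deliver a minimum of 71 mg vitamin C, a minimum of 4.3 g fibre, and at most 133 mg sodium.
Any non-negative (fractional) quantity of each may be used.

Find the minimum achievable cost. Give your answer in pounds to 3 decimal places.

£0.644

Let x1 = servings of almonds, x2 = servings of chicken breast, x3 = servings of broccoli, x4 = servings of oatmeal.
min 0.71x1 + 2.14x2 + 0.9x3 + 0.58x4 subject to:
  107x3 ≥ 71   (vitamin C)
  2.8x1 + 5.9x3 + 4.8x4 ≥ 4.3   (fibre)
  68x2 + 72x3 + 11x4 ≤ 133   (sodium)
  x1, x2, x3, x4 ≥ 0.
At the optimum only broccoli, oatmeal are positive (almonds, chicken breast = 0). There the vitamin C and fibre constraints are tight.
Solving gives x3 = 0.6636, x4 = 0.08022.
Objective = 0.9·0.6636 + 0.58·0.08022 = 0.64377.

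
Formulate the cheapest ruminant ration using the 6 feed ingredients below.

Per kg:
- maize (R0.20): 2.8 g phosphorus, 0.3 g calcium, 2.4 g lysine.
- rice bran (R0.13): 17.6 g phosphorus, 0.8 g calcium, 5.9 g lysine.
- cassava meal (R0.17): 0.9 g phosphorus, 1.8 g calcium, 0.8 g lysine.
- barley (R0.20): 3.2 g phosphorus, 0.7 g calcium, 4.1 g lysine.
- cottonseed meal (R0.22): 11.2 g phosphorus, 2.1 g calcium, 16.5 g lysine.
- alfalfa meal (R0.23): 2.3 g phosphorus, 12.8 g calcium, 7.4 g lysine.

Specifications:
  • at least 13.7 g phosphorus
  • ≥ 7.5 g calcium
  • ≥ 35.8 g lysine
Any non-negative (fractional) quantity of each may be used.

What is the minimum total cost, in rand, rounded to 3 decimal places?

R0.510

Let x1 = kg of maize, x2 = kg of rice bran, x3 = kg of cassava meal, x4 = kg of barley, x5 = kg of cottonseed meal, x6 = kg of alfalfa meal.
min 0.2x1 + 0.13x2 + 0.17x3 + 0.2x4 + 0.22x5 + 0.23x6 s.t.:
  2.8x1 + 17.6x2 + 0.9x3 + 3.2x4 + 11.2x5 + 2.3x6 ≥ 13.7   (phosphorus)
  0.3x1 + 0.8x2 + 1.8x3 + 0.7x4 + 2.1x5 + 12.8x6 ≥ 7.5   (calcium)
  2.4x1 + 5.9x2 + 0.8x3 + 4.1x4 + 16.5x5 + 7.4x6 ≥ 35.8   (lysine)
  x1, x2, x3, x4, x5, x6 ≥ 0.
The minimum-cost mix takes nothing from maize, rice bran, cassava meal, barley — only cottonseed meal, alfalfa meal. The calcium and lysine requirements are met with equality.
Solving gives x5 = 2.058, x6 = 0.2482.
Total cost: 0.22·2.058 + 0.23·0.2482 = 0.50985.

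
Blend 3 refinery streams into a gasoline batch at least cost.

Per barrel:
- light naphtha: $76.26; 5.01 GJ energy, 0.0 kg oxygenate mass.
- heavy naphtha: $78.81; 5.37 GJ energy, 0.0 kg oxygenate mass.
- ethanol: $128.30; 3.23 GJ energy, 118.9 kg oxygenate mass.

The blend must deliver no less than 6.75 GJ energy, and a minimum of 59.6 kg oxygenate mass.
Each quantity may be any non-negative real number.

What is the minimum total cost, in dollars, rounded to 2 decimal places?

$139.61

Let x1 = barrels of light naphtha, x2 = barrels of heavy naphtha, x3 = barrels of ethanol.
Minimise 76.26x1 + 78.81x2 + 128.3x3 with:
  5.01x1 + 5.37x2 + 3.23x3 ≥ 6.75   (energy)
  118.9x3 ≥ 59.6   (oxygenate mass)
  x1, x2, x3 ≥ 0.
The cheapest feasible vertex uses only heavy naphtha, ethanol; light naphtha is not used. The energy and oxygenate mass requirements are met with equality.
Solving gives x2 = 0.95548, x3 = 0.50126.
Hence cost = 78.81·0.95548 + 128.3·0.50126 = $139.6130.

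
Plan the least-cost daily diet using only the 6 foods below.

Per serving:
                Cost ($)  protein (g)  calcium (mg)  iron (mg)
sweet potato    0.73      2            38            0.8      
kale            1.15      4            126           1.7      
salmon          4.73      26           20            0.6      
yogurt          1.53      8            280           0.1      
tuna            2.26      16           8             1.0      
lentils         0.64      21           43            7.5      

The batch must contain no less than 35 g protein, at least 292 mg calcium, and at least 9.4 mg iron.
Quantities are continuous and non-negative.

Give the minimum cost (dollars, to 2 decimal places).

Set it up as a linear program. Let x1 = servings of sweet potato, x2 = servings of kale, x3 = servings of salmon, x4 = servings of yogurt, x5 = servings of tuna, x6 = servings of lentils.
Minimize 0.73x1 + 1.15x2 + 4.73x3 + 1.53x4 + 2.26x5 + 0.64x6 with:
  2x1 + 4x2 + 26x3 + 8x4 + 16x5 + 21x6 ≥ 35   (protein)
  38x1 + 126x2 + 20x3 + 280x4 + 8x5 + 43x6 ≥ 292   (calcium)
  0.8x1 + 1.7x2 + 0.6x3 + 0.1x4 + 1x5 + 7.5x6 ≥ 9.4   (iron)
  x1, x2, x3, x4, x5, x6 ≥ 0.
At the optimum only yogurt, lentils are positive (sweet potato, kale, salmon, tuna = 0). There the protein and calcium constraints are tight.
That vertex is x4 = 0.8358, x6 = 1.348.
Cost = 1.53·0.8358 + 0.64·1.348 = 2.1415.

$2.14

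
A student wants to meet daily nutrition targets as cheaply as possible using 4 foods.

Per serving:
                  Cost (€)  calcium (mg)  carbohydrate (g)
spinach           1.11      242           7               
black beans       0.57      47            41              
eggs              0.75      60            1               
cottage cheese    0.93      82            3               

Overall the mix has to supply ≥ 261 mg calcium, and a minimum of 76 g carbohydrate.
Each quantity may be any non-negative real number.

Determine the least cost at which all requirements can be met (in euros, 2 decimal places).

Let x1 = servings of spinach, x2 = servings of black beans, x3 = servings of eggs, x4 = servings of cottage cheese.
min 1.11x1 + 0.57x2 + 0.75x3 + 0.93x4 subject to:
  242x1 + 47x2 + 60x3 + 82x4 ≥ 261   (calcium)
  7x1 + 41x2 + 1x3 + 3x4 ≥ 76   (carbohydrate)
  x1, x2, x3, x4 ≥ 0.
The minimum-cost mix takes nothing from eggs, cottage cheese — only spinach, black beans. The calcium and carbohydrate requirements are met with equality.
That vertex is x1 = 0.7431, x2 = 1.727.
Cost = 1.11·0.7431 + 0.57·1.727 = 1.8092.

€1.81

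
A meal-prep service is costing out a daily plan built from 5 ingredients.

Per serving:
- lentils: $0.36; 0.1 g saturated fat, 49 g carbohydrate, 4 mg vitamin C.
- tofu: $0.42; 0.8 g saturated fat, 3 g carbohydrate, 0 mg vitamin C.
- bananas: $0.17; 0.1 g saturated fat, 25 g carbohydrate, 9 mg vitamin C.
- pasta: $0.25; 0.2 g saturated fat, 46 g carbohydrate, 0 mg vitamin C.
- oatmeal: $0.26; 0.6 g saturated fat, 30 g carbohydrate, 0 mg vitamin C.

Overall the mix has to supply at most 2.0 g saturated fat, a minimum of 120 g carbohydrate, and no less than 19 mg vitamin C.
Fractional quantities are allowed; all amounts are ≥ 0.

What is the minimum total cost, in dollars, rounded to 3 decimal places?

Let x1 = servings of lentils, x2 = servings of tofu, x3 = servings of bananas, x4 = servings of pasta, x5 = servings of oatmeal.
Minimize 0.36x1 + 0.42x2 + 0.17x3 + 0.25x4 + 0.26x5 subject to:
  0.1x1 + 0.8x2 + 0.1x3 + 0.2x4 + 0.6x5 ≤ 2   (saturated fat)
  49x1 + 3x2 + 25x3 + 46x4 + 30x5 ≥ 120   (carbohydrate)
  4x1 + 9x3 ≥ 19   (vitamin C)
  x1, x2, x3, x4, x5 ≥ 0.
The minimum-cost mix takes nothing from lentils, tofu, oatmeal — only bananas, pasta. The carbohydrate and vitamin C requirements are met with equality.
Solving gives x3 = 2.111, x4 = 1.461.
Cost = 0.17·2.111 + 0.25·1.461 = 0.72412.

$0.724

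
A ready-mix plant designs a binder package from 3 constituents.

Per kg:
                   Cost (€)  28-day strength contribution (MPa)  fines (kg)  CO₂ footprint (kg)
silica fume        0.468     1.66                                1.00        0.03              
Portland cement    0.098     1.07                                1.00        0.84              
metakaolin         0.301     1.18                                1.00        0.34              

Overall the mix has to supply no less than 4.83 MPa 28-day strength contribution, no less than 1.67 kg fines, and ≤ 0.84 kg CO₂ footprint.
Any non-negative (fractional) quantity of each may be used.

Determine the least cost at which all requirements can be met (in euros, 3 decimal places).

Treat it as an LP. Let x1 = kg of silica fume, x2 = kg of Portland cement, x3 = kg of metakaolin.
Minimize 0.468x1 + 0.098x2 + 0.301x3 with:
  1.66x1 + 1.07x2 + 1.18x3 ≥ 4.83   (28-day strength contribution)
  1x1 + 1x2 + 1x3 ≥ 1.67   (fines)
  0.03x1 + 0.84x2 + 0.34x3 ≤ 0.84   (CO₂ footprint)
  x1, x2, x3 ≥ 0.
The optimal basis is {silica fume, Portland cement}; metakaolin drops out. The 28-day strength contribution and CO₂ footprint requirements are met with equality.
So silica fume = 2.318 kg, Portland cement = 0.9172 kg.
Total cost: 0.468·2.318 + 0.098·0.9172 = 1.17471.

€1.175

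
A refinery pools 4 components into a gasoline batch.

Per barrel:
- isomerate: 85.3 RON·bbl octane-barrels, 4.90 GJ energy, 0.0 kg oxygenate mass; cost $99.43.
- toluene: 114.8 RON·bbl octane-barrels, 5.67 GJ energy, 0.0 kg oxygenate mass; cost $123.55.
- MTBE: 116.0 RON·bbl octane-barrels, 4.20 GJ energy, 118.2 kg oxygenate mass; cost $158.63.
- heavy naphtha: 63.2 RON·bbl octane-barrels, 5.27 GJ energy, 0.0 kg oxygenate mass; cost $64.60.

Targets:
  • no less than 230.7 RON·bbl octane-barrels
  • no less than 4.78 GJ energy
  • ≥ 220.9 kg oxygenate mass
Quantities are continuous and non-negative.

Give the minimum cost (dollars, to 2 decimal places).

$310.68

This is a linear program. Let x1 = barrels of isomerate, x2 = barrels of toluene, x3 = barrels of MTBE, x4 = barrels of heavy naphtha.
min 99.43x1 + 123.55x2 + 158.63x3 + 64.6x4 with:
  85.3x1 + 114.8x2 + 116x3 + 63.2x4 ≥ 230.7   (octane-barrels)
  4.9x1 + 5.67x2 + 4.2x3 + 5.27x4 ≥ 4.78   (energy)
  118.2x3 ≥ 220.9   (oxygenate mass)
  x1, x2, x3, x4 ≥ 0.
The cheapest feasible vertex uses only MTBE, heavy naphtha; isomerate, toluene are not used. There the octane-barrels and oxygenate mass constraints are tight.
Solving gives x3 = 1.8689, x4 = 0.22012.
Total cost: 158.63·1.8689 + 64.6·0.22012 = 310.6834.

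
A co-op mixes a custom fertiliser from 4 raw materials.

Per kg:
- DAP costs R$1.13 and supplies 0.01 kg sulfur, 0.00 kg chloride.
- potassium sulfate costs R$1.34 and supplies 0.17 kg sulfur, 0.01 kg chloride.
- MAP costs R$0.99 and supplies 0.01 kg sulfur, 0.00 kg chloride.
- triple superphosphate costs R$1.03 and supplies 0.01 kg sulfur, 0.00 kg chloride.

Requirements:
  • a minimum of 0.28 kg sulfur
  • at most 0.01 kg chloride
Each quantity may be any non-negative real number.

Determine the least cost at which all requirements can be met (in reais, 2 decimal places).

R$12.23

Let x1 = kg of DAP, x2 = kg of potassium sulfate, x3 = kg of MAP, x4 = kg of triple superphosphate.
Minimize 1.13x1 + 1.34x2 + 0.99x3 + 1.03x4 subject to:
  0.01x1 + 0.17x2 + 0.01x3 + 0.01x4 ≥ 0.28   (sulfur)
  0.01x2 ≤ 0.01   (chloride)
  x1, x2, x3, x4 ≥ 0.
At the optimum only potassium sulfate, MAP are positive (DAP, triple superphosphate = 0). There the sulfur and chloride constraints are tight.
Optimal quantities: potassium sulfate = 1 kg, MAP = 11 kg.
Hence cost = 1.34·1 + 0.99·11 = R$12.2300.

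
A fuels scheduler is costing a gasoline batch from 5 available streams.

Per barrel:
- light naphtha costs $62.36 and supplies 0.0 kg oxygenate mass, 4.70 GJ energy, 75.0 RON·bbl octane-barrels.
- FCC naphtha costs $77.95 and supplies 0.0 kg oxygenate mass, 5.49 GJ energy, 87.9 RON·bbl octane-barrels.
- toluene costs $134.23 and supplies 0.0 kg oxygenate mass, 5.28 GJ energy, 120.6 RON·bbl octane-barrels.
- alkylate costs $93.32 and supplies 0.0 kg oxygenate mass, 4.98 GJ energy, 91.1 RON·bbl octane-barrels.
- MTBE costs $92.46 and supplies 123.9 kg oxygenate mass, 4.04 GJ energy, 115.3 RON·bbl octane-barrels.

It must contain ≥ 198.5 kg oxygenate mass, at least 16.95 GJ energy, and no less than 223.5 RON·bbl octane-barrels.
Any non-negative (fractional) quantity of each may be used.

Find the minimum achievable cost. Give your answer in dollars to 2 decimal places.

$287.15

This is a linear program. Let x1 = barrels of light naphtha, x2 = barrels of FCC naphtha, x3 = barrels of toluene, x4 = barrels of alkylate, x5 = barrels of MTBE.
Minimize 62.36x1 + 77.95x2 + 134.23x3 + 93.32x4 + 92.46x5 subject to:
  123.9x5 ≥ 198.5   (oxygenate mass)
  4.7x1 + 5.49x2 + 5.28x3 + 4.98x4 + 4.04x5 ≥ 16.95   (energy)
  75x1 + 87.9x2 + 120.6x3 + 91.1x4 + 115.3x5 ≥ 223.5   (octane-barrels)
  x1, x2, x3, x4, x5 ≥ 0.
The optimal basis is {light naphtha, MTBE}; FCC naphtha, toluene, alkylate drop out. The oxygenate mass and energy requirements are met with equality.
That vertex is x1 = 2.2293, x5 = 1.6021.
Total cost: 62.36·2.2293 + 92.46·1.6021 = 287.1493.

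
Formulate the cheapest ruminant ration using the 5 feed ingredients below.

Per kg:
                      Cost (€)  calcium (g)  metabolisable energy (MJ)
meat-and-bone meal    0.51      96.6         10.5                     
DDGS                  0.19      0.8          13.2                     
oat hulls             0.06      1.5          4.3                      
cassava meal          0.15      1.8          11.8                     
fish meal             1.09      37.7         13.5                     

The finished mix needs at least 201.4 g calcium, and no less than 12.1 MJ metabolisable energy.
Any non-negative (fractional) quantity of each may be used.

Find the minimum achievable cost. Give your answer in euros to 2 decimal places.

Let x1 = kg of meat-and-bone meal, x2 = kg of DDGS, x3 = kg of oat hulls, x4 = kg of cassava meal, x5 = kg of fish meal.
Minimize 0.51x1 + 0.19x2 + 0.06x3 + 0.15x4 + 1.09x5 subject to:
  96.6x1 + 0.8x2 + 1.5x3 + 1.8x4 + 37.7x5 ≥ 201.4   (calcium)
  10.5x1 + 13.2x2 + 4.3x3 + 11.8x4 + 13.5x5 ≥ 12.1   (metabolisable energy)
  x1, x2, x3, x4, x5 ≥ 0.
At the optimum only meat-and-bone meal is positive (DDGS, oat hulls, cassava meal, fish meal = 0). Binding constraint: calcium.
Optimal quantities: meat-and-bone meal = 2.085 kg.
Total cost: 0.51·2.085 = 1.0634.

€1.06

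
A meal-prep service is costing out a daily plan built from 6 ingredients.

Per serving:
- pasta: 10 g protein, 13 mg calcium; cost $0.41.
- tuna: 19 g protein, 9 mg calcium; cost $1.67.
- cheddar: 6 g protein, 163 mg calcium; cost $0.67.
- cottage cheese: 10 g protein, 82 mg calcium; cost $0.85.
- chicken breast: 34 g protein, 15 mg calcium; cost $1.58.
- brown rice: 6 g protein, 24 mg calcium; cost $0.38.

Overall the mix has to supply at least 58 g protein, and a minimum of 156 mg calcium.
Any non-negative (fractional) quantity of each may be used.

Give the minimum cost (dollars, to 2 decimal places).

$2.60

Treat it as an LP. Let x1 = servings of pasta, x2 = servings of tuna, x3 = servings of cheddar, x4 = servings of cottage cheese, x5 = servings of chicken breast, x6 = servings of brown rice.
Minimise 0.41x1 + 1.67x2 + 0.67x3 + 0.85x4 + 1.58x5 + 0.38x6 subject to:
  10x1 + 19x2 + 6x3 + 10x4 + 34x5 + 6x6 ≥ 58   (protein)
  13x1 + 9x2 + 163x3 + 82x4 + 15x5 + 24x6 ≥ 156   (calcium)
  x1, x2, x3, x4, x5, x6 ≥ 0.
The minimum-cost mix takes nothing from tuna, cottage cheese, chicken breast, brown rice — only pasta, cheddar. Binding constraints: protein and calcium.
That vertex is x1 = 5.488, x3 = 0.5193.
Cost = 0.41·5.488 + 0.67·0.5193 = 2.5980.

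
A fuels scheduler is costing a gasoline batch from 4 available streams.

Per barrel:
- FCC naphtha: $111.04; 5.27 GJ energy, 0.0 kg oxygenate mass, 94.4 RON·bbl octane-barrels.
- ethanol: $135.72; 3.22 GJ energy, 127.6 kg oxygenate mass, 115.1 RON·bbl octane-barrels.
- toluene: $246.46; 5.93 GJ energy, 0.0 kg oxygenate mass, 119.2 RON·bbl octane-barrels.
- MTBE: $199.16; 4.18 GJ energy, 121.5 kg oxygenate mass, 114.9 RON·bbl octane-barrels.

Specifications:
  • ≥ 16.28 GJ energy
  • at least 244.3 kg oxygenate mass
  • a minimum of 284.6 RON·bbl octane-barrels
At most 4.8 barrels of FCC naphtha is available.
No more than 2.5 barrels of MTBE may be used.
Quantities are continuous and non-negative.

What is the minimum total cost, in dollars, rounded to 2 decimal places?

$472.97

Let x1 = barrels of FCC naphtha, x2 = barrels of ethanol, x3 = barrels of toluene, x4 = barrels of MTBE.
Minimize 111.04x1 + 135.72x2 + 246.46x3 + 199.16x4 s.t.:
  5.27x1 + 3.22x2 + 5.93x3 + 4.18x4 ≥ 16.28   (energy)
  127.6x2 + 121.5x4 ≥ 244.3   (oxygenate mass)
  94.4x1 + 115.1x2 + 119.2x3 + 114.9x4 ≥ 284.6   (octane-barrels)
  x1 ≤ 4.8
  x4 ≤ 2.5
  x1, x2, x3, x4 ≥ 0.
At the optimum only FCC naphtha, ethanol are positive (toluene, MTBE = 0). Binding constraints: energy and oxygenate mass.
So FCC naphtha = 1.91937 barrels, ethanol = 1.91458 barrels.
Objective = 111.04·1.91937 + 135.72·1.91458 = 472.9736.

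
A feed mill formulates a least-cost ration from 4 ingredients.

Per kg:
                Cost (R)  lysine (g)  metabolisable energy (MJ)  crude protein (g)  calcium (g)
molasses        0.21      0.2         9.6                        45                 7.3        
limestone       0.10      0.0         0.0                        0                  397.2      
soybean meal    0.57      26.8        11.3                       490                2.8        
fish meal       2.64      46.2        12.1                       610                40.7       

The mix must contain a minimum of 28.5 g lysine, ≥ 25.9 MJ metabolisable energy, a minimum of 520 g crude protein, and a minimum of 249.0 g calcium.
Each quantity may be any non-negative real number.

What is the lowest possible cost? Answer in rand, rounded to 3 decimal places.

Treat it as an LP. Let x1 = kg of molasses, x2 = kg of limestone, x3 = kg of soybean meal, x4 = kg of fish meal.
min 0.21x1 + 0.1x2 + 0.57x3 + 2.64x4 s.t.:
  0.2x1 + 26.8x3 + 46.2x4 ≥ 28.5   (lysine)
  9.6x1 + 11.3x3 + 12.1x4 ≥ 25.9   (metabolisable energy)
  45x1 + 490x3 + 610x4 ≥ 520   (crude protein)
  7.3x1 + 397.2x2 + 2.8x3 + 40.7x4 ≥ 249   (calcium)
  x1, x2, x3, x4 ≥ 0.
The minimum-cost mix takes nothing from fish meal — only molasses, limestone, soybean meal. Binding constraints: lysine, metabolisable energy, calcium.
So molasses = 1.459 kg, limestone = 0.5927 kg, soybean meal = 1.053 kg.
Total cost: 0.21·1.459 + 0.1·0.5927 + 0.57·1.053 = 0.96587.

R0.966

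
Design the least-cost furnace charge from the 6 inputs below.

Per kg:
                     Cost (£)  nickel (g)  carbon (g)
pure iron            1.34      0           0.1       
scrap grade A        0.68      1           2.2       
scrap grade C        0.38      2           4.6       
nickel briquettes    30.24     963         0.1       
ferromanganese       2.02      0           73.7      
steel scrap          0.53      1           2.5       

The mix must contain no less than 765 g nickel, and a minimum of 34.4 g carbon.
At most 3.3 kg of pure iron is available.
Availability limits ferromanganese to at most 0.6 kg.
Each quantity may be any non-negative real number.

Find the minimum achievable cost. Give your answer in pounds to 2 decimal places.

Treat it as an LP. Let x1 = kg of pure iron, x2 = kg of scrap grade A, x3 = kg of scrap grade C, x4 = kg of nickel briquettes, x5 = kg of ferromanganese, x6 = kg of steel scrap.
Minimize 1.34x1 + 0.68x2 + 0.38x3 + 30.24x4 + 2.02x5 + 0.53x6 subject to:
  1x2 + 2x3 + 963x4 + 1x6 ≥ 765   (nickel)
  0.1x1 + 2.2x2 + 4.6x3 + 0.1x4 + 73.7x5 + 2.5x6 ≥ 34.4   (carbon)
  x1 ≤ 3.3
  x5 ≤ 0.6
  x1, x2, x3, x4, x5, x6 ≥ 0.
The cheapest feasible vertex uses only nickel briquettes, ferromanganese; pure iron, scrap grade A, scrap grade C, steel scrap are not used. The nickel and carbon requirements are met with equality.
So nickel briquettes = 0.7944 kg, ferromanganese = 0.4657 kg.
Hence cost = 30.24·0.7944 + 2.02·0.4657 = £24.9634.

£24.96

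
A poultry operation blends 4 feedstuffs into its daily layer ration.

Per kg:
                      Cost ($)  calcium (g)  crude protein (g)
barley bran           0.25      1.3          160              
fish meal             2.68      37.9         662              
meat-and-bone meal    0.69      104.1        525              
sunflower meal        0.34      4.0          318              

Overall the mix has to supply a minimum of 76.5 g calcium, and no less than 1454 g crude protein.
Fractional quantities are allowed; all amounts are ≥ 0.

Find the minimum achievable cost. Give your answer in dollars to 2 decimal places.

$1.63

Set it up as a linear program. Let x1 = kg of barley bran, x2 = kg of fish meal, x3 = kg of meat-and-bone meal, x4 = kg of sunflower meal.
Minimise 0.25x1 + 2.68x2 + 0.69x3 + 0.34x4 s.t.:
  1.3x1 + 37.9x2 + 104.1x3 + 4x4 ≥ 76.5   (calcium)
  160x1 + 662x2 + 525x3 + 318x4 ≥ 1454   (crude protein)
  x1, x2, x3, x4 ≥ 0.
The cheapest feasible vertex uses only meat-and-bone meal, sunflower meal; barley bran, fish meal are not used. There the calcium and crude protein constraints are tight.
So meat-and-bone meal = 0.5971 kg, sunflower meal = 3.587 kg.
Cost = 0.69·0.5971 + 0.34·3.587 = 1.6316.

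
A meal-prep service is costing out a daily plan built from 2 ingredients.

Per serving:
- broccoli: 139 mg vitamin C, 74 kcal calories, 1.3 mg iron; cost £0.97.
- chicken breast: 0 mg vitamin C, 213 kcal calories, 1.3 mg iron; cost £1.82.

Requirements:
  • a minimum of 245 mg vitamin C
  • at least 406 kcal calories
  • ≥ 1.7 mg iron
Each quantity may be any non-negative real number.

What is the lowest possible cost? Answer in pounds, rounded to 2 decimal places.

£4.06

This is a linear program. Let x1 = servings of broccoli, x2 = servings of chicken breast.
Minimize 0.97x1 + 1.82x2 subject to:
  139x1 ≥ 245   (vitamin C)
  74x1 + 213x2 ≥ 406   (calories)
  1.3x1 + 1.3x2 ≥ 1.7   (iron)
  x1, x2 ≥ 0.
Both inputs are positive at the optimum. There the vitamin C and calories constraints are tight.
Optimal quantities: broccoli = 1.7626 servings, chicken breast = 1.2937 servings.
Cost = 0.97·1.7626 + 1.82·1.2937 = 4.0643.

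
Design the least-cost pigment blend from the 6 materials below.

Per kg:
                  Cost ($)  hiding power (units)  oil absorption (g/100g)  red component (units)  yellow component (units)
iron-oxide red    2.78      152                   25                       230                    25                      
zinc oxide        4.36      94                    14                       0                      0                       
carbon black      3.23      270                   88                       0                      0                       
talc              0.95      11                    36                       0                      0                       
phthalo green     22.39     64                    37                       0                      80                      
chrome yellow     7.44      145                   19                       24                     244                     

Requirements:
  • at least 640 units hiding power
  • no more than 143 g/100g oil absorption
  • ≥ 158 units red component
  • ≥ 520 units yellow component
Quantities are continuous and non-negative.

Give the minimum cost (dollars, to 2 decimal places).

Let x1 = kg of iron-oxide red, x2 = kg of zinc oxide, x3 = kg of carbon black, x4 = kg of talc, x5 = kg of phthalo green, x6 = kg of chrome yellow.
min 2.78x1 + 4.36x2 + 3.23x3 + 0.95x4 + 22.39x5 + 7.44x6 subject to:
  152x1 + 94x2 + 270x3 + 11x4 + 64x5 + 145x6 ≥ 640   (hiding power)
  25x1 + 14x2 + 88x3 + 36x4 + 37x5 + 19x6 ≤ 143   (oil absorption)
  230x1 + 24x6 ≥ 158   (red component)
  25x1 + 80x5 + 244x6 ≥ 520   (yellow component)
  x1, x2, x3, x4, x5, x6 ≥ 0.
The optimal basis is {iron-oxide red, carbon black, chrome yellow}; zinc oxide, talc, phthalo green drop out. The hiding power, red component, yellow component requirements are met with equality.
That vertex is x1 = 0.4696, x3 = 0.9873, x6 = 2.083.
Cost = 2.78·0.4696 + 3.23·0.9873 + 7.44·2.083 = 19.9920.

$19.99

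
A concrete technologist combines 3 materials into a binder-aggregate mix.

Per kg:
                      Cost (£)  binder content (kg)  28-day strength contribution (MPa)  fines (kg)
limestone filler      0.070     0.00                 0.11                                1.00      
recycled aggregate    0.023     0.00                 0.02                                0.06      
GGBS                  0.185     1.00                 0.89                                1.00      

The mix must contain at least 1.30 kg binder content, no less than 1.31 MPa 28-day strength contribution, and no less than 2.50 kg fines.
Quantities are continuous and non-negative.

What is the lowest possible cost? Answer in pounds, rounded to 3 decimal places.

£0.328

Set it up as a linear program. Let x1 = kg of limestone filler, x2 = kg of recycled aggregate, x3 = kg of GGBS.
min 0.07x1 + 0.023x2 + 0.185x3 s.t.:
  1x3 ≥ 1.3   (binder content)
  0.11x1 + 0.02x2 + 0.89x3 ≥ 1.31   (28-day strength contribution)
  1x1 + 0.06x2 + 1x3 ≥ 2.5   (fines)
  x1, x2, x3 ≥ 0.
The optimal basis is {limestone filler, GGBS}; recycled aggregate drops out. Binding constraints: 28-day strength contribution and fines.
Optimal quantities: limestone filler = 1.173 kg, GGBS = 1.327 kg.
Objective = 0.07·1.173 + 0.185·1.327 = 0.32761.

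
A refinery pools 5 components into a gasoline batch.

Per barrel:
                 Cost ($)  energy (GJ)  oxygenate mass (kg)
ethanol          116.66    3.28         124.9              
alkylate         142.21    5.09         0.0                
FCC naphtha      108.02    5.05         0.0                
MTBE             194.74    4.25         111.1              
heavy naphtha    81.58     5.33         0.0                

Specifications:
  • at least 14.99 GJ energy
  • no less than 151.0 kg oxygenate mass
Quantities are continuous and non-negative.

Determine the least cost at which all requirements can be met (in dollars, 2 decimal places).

This is a linear program. Let x1 = barrels of ethanol, x2 = barrels of alkylate, x3 = barrels of FCC naphtha, x4 = barrels of MTBE, x5 = barrels of heavy naphtha.
Minimise 116.66x1 + 142.21x2 + 108.02x3 + 194.74x4 + 81.58x5 with:
  3.28x1 + 5.09x2 + 5.05x3 + 4.25x4 + 5.33x5 ≥ 14.99   (energy)
  124.9x1 + 111.1x4 ≥ 151   (oxygenate mass)
  x1, x2, x3, x4, x5 ≥ 0.
The minimum-cost mix takes nothing from alkylate, FCC naphtha, MTBE — only ethanol, heavy naphtha. Binding constraints: energy and oxygenate mass.
That vertex is x1 = 1.209, x5 = 2.0684.
Hence cost = 116.66·1.209 + 81.58·2.0684 = $309.7820.

$309.78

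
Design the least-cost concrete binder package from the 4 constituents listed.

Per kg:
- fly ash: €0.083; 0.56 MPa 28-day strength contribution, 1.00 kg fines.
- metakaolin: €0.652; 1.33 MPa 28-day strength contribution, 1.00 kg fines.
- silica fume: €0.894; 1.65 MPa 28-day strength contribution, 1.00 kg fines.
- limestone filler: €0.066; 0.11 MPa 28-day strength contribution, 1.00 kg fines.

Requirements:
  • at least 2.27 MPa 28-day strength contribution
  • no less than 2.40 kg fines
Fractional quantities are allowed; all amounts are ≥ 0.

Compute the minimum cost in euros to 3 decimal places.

Set it up as a linear program. Let x1 = kg of fly ash, x2 = kg of metakaolin, x3 = kg of silica fume, x4 = kg of limestone filler.
Minimize 0.083x1 + 0.652x2 + 0.894x3 + 0.066x4 subject to:
  0.56x1 + 1.33x2 + 1.65x3 + 0.11x4 ≥ 2.27   (28-day strength contribution)
  1x1 + 1x2 + 1x3 + 1x4 ≥ 2.4   (fines)
  x1, x2, x3, x4 ≥ 0.
The optimal basis is {fly ash}; metakaolin, silica fume, limestone filler drop out. There the 28-day strength contribution constraint is tight.
So fly ash = 4.054 kg.
Objective = 0.083·4.054 = 0.33648.

€0.336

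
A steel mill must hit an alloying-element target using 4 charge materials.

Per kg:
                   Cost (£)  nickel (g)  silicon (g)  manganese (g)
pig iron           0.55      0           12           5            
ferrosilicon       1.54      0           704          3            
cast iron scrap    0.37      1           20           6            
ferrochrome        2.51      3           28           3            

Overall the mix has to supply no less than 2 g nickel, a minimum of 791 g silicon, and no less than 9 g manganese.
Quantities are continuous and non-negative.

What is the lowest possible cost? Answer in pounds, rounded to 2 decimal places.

£2.38

Treat it as an LP. Let x1 = kg of pig iron, x2 = kg of ferrosilicon, x3 = kg of cast iron scrap, x4 = kg of ferrochrome.
min 0.55x1 + 1.54x2 + 0.37x3 + 2.51x4 with:
  1x3 + 3x4 ≥ 2   (nickel)
  12x1 + 704x2 + 20x3 + 28x4 ≥ 791   (silicon)
  5x1 + 3x2 + 6x3 + 3x4 ≥ 9   (manganese)
  x1, x2, x3, x4 ≥ 0.
The minimum-cost mix takes nothing from pig iron, ferrochrome — only ferrosilicon, cast iron scrap. The nickel and silicon requirements are met with equality.
So ferrosilicon = 1.067 kg, cast iron scrap = 2 kg.
Cost = 1.54·1.067 + 0.37·2 = 2.3832.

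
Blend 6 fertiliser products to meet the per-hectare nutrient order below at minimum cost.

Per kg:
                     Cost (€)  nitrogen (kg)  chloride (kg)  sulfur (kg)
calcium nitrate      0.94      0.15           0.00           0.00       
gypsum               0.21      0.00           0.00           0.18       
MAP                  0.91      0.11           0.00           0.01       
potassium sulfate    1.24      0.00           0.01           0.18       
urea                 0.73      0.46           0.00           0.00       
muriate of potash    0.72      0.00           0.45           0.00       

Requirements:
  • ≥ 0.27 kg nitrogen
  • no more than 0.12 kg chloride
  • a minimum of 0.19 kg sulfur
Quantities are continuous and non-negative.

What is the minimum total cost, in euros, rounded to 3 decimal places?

€0.650

Treat it as an LP. Let x1 = kg of calcium nitrate, x2 = kg of gypsum, x3 = kg of MAP, x4 = kg of potassium sulfate, x5 = kg of urea, x6 = kg of muriate of potash.
Minimise 0.94x1 + 0.21x2 + 0.91x3 + 1.24x4 + 0.73x5 + 0.72x6 s.t.:
  0.15x1 + 0.11x3 + 0.46x5 ≥ 0.27   (nitrogen)
  0.01x4 + 0.45x6 ≤ 0.12   (chloride)
  0.18x2 + 0.01x3 + 0.18x4 ≥ 0.19   (sulfur)
  x1, x2, x3, x4, x5, x6 ≥ 0.
The optimal basis is {gypsum, urea}; calcium nitrate, MAP, potassium sulfate, muriate of potash drop out. There the nitrogen and sulfur constraints are tight.
Solving gives x2 = 1.056, x5 = 0.587.
Total cost: 0.21·1.056 + 0.73·0.587 = 0.65027.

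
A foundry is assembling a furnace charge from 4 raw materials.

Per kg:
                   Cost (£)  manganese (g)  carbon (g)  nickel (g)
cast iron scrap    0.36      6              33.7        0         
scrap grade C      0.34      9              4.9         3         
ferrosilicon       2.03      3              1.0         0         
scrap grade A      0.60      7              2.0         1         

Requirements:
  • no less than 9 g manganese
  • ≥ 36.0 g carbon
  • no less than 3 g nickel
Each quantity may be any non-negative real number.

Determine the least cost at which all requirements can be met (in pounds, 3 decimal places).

Set it up as a linear program. Let x1 = kg of cast iron scrap, x2 = kg of scrap grade C, x3 = kg of ferrosilicon, x4 = kg of scrap grade A.
Minimize 0.36x1 + 0.34x2 + 2.03x3 + 0.6x4 s.t.:
  6x1 + 9x2 + 3x3 + 7x4 ≥ 9   (manganese)
  33.7x1 + 4.9x2 + 1x3 + 2x4 ≥ 36   (carbon)
  3x2 + 1x4 ≥ 3   (nickel)
  x1, x2, x3, x4 ≥ 0.
At the optimum only cast iron scrap, scrap grade C are positive (ferrosilicon, scrap grade A = 0). Binding constraints: carbon and nickel.
Optimal quantities: cast iron scrap = 0.9228 kg, scrap grade C = 1 kg.
Objective = 0.36·0.9228 + 0.34·1 = 0.67221.

£0.672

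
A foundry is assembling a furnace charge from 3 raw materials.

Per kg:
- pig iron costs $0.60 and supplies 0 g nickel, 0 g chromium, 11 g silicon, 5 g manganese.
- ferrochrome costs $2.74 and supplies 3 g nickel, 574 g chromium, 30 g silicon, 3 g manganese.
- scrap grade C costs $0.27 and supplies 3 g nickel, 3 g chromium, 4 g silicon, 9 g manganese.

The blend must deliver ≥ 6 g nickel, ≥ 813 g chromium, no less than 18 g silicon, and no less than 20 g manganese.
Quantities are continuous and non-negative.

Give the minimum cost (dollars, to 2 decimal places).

$4.33

Treat it as an LP. Let x1 = kg of pig iron, x2 = kg of ferrochrome, x3 = kg of scrap grade C.
min 0.6x1 + 2.74x2 + 0.27x3 s.t.:
  3x2 + 3x3 ≥ 6   (nickel)
  574x2 + 3x3 ≥ 813   (chromium)
  11x1 + 30x2 + 4x3 ≥ 18   (silicon)
  5x1 + 3x2 + 9x3 ≥ 20   (manganese)
  x1, x2, x3 ≥ 0.
The cheapest feasible vertex uses only ferrochrome, scrap grade C; pig iron is not used. Binding constraints: chromium and manganese.
That vertex is x2 = 1.407, x3 = 1.753.
Objective = 2.74·1.407 + 0.27·1.753 = 4.3285.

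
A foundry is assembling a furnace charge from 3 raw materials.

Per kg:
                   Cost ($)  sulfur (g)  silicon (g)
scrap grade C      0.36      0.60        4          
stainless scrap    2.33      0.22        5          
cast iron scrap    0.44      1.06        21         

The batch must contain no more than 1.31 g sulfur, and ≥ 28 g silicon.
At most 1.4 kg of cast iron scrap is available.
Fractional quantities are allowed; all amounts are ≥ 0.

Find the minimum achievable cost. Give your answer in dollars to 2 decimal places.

Set it up as a linear program. Let x1 = kg of scrap grade C, x2 = kg of stainless scrap, x3 = kg of cast iron scrap.
Minimise 0.36x1 + 2.33x2 + 0.44x3 with:
  0.6x1 + 0.22x2 + 1.06x3 ≤ 1.31   (sulfur)
  4x1 + 5x2 + 21x3 ≥ 28   (silicon)
  x3 ≤ 1.4
  x1, x2, x3 ≥ 0.
The cheapest feasible vertex uses only stainless scrap, cast iron scrap; scrap grade C is not used. There the sulfur and silicon constraints are tight.
Optimal quantities: stainless scrap = 3.191 kg, cast iron scrap = 0.5735 kg.
Hence cost = 2.33·3.191 + 0.44·0.5735 = $7.6874.

$7.69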